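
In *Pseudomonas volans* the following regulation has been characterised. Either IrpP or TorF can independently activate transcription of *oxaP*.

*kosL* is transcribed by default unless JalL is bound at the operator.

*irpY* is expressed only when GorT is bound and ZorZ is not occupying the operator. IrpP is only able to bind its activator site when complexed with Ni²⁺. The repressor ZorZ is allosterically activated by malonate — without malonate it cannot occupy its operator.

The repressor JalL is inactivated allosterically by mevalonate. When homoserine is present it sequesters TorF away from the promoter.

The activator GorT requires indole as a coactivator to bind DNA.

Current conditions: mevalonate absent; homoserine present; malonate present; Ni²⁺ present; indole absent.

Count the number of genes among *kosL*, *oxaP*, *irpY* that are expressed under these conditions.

1

Mevalonate is absent, so JalL is active.
With repressor JalL bound, *kosL* is not transcribed.
→ *kosL* is OFF.
Ni²⁺ is present, so IrpP is active.
Homoserine is present, so TorF is inactive.
Activator IrpP is present, so *oxaP* is transcribed.
→ *oxaP* is ON.
Indole is absent, so GorT is inactive.
Malonate is present, so ZorZ is active.
With repressor ZorZ bound, *irpY* is not transcribed.
→ *irpY* is OFF.
1 of the 3 genes is transcribed.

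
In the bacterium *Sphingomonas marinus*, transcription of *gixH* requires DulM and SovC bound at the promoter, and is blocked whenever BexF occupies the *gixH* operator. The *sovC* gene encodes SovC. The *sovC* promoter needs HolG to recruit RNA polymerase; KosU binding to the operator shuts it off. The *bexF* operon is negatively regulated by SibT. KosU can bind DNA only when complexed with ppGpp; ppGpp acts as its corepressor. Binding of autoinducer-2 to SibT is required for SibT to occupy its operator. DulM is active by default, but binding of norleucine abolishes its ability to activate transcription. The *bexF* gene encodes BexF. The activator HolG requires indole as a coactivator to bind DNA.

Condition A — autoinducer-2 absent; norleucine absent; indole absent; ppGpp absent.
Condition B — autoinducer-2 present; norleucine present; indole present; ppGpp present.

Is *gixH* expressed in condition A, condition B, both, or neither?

Condition A:
Autoinducer-2 is absent, so SibT is inactive.
With no repressor bound, *bexF* is transcribed.
So BexF is produced and active.
Norleucine is absent, so DulM is active.
Indole is absent, so HolG is inactive.
ppGpp is absent, so KosU is inactive.
Required activator HolG is absent, so *sovC* is not transcribed.
So SovC is not produced.
With repressor BexF bound, *gixH* is not transcribed.
→ *gixH* is OFF in A.
Condition B:
Autoinducer-2 is present, so SibT is active.
With repressor SibT bound, *bexF* is not transcribed.
So BexF is not produced.
Norleucine is present, so DulM is inactive.
Indole is present, so HolG is active.
ppGpp is present, so KosU is active.
With repressor KosU bound, *sovC* is not transcribed.
So SovC is not produced.
Required activator DulM is absent, so *gixH* is not transcribed.
→ *gixH* is OFF in B.

neither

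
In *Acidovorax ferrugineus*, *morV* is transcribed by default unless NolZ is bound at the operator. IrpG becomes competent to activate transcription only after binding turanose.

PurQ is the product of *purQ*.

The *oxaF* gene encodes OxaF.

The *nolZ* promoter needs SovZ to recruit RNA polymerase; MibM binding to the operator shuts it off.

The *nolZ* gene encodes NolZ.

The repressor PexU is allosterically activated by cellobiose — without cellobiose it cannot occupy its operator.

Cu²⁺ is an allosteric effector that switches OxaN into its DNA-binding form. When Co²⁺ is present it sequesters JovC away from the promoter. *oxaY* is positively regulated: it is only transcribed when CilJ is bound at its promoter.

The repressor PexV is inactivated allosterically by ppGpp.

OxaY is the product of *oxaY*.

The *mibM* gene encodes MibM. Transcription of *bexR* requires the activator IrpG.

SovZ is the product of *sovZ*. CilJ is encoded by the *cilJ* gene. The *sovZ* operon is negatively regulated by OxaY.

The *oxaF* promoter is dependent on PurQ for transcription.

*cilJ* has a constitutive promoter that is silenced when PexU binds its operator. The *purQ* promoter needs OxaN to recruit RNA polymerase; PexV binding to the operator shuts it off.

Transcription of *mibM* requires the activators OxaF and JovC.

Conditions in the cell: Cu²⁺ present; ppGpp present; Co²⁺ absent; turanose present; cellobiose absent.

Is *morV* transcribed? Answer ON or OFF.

Cu²⁺ is present, so OxaN is active.
ppGpp is present, so PexV is inactive.
No repressor is bound and OxaN is active, so *purQ* is transcribed.
So PurQ is produced and active.
No repressor is bound and PurQ is active, so *oxaF* is transcribed.
So OxaF is produced and active.
Co²⁺ is absent, so JovC is active.
No repressor is bound and OxaF and JovC are active, so *mibM* is transcribed.
So MibM is produced and active.
Cellobiose is absent, so PexU is inactive.
With no repressor bound, *cilJ* is transcribed.
So CilJ is produced and active.
No repressor is bound and CilJ is active, so *oxaY* is transcribed.
So OxaY is produced and active.
With repressor OxaY bound, *sovZ* is not transcribed.
So SovZ is not produced.
With repressor MibM bound, *nolZ* is not transcribed.
So NolZ is not produced.
With no repressor bound, *morV* is transcribed.

ON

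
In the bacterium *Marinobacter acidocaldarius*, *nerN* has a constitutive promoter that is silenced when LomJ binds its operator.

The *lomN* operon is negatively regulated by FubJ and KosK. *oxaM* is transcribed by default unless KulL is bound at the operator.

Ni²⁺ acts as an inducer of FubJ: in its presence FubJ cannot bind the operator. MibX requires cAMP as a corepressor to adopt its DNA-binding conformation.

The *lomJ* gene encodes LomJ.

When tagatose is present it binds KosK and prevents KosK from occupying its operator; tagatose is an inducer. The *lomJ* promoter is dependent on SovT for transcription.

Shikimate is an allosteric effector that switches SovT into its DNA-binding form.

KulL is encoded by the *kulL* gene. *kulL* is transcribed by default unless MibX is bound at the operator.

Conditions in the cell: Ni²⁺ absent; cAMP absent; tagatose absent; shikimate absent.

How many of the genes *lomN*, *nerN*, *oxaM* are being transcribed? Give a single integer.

Ni²⁺ is absent, so FubJ is active.
Tagatose is absent, so KosK is active.
With repressor FubJ bound, *lomN* is not transcribed.
→ *lomN* is OFF.
Shikimate is absent, so SovT is inactive.
Required activator SovT is absent, so *lomJ* is not transcribed.
So LomJ is not produced.
With no repressor bound, *nerN* is transcribed.
→ *nerN* is ON.
cAMP is absent, so MibX is inactive.
With no repressor bound, *kulL* is transcribed.
So KulL is produced and active.
With repressor KulL bound, *oxaM* is not transcribed.
→ *oxaM* is OFF.
1 of the 3 genes is transcribed.

1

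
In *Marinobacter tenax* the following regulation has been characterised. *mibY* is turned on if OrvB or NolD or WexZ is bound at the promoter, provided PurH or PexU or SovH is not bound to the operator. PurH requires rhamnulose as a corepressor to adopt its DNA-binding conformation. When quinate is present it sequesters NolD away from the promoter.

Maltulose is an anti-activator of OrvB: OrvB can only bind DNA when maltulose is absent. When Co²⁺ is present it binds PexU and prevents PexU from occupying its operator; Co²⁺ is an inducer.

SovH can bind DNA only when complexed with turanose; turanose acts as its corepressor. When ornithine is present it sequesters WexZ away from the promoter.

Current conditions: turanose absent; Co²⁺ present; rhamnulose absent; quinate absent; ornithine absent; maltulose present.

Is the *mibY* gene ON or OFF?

ON

Maltulose is present, so OrvB is inactive.
Quinate is absent, so NolD is active.
Rhamnulose is absent, so PurH is inactive.
Co²⁺ is present, so PexU is inactive.
Turanose is absent, so SovH is inactive.
Ornithine is absent, so WexZ is active.
Activator NolD is present, so *mibY* is transcribed.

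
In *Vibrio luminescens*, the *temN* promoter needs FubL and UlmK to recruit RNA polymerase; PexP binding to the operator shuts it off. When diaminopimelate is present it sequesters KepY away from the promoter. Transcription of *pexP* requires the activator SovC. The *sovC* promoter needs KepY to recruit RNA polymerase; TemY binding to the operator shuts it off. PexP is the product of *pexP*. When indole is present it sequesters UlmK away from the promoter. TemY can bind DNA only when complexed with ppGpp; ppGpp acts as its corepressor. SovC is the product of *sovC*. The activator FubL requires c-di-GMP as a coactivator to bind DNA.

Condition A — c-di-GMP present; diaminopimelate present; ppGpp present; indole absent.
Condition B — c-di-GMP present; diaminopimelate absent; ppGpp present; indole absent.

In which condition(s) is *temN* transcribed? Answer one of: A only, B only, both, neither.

both

Condition A:
c-di-GMP is present, so FubL is active.
Diaminopimelate is present, so KepY is inactive.
ppGpp is present, so TemY is active.
With repressor TemY bound, *sovC* is not transcribed.
So SovC is not produced.
Required activator SovC is absent, so *pexP* is not transcribed.
So PexP is not produced.
Indole is absent, so UlmK is active.
No repressor is bound and FubL and UlmK are active, so *temN* is transcribed.
→ *temN* is ON in A.
Condition B:
c-di-GMP is present, so FubL is active.
Diaminopimelate is absent, so KepY is active.
ppGpp is present, so TemY is active.
With repressor TemY bound, *sovC* is not transcribed.
So SovC is not produced.
Required activator SovC is absent, so *pexP* is not transcribed.
So PexP is not produced.
Indole is absent, so UlmK is active.
No repressor is bound and FubL and UlmK are active, so *temN* is transcribed.
→ *temN* is ON in B.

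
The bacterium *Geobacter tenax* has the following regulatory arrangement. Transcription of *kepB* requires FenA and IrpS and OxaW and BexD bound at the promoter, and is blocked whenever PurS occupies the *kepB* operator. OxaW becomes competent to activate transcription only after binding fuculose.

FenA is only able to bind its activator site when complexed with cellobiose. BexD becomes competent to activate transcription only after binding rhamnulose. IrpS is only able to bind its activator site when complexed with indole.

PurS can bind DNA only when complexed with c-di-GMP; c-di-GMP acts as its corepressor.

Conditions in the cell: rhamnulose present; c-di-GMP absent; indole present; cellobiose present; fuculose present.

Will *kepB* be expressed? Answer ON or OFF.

ON

c-di-GMP is absent, so PurS is inactive.
Cellobiose is present, so FenA is active.
Indole is present, so IrpS is active.
Fuculose is present, so OxaW is active.
Rhamnulose is present, so BexD is active.
No repressor is bound and FenA and IrpS and OxaW and BexD are active, so *kepB* is transcribed.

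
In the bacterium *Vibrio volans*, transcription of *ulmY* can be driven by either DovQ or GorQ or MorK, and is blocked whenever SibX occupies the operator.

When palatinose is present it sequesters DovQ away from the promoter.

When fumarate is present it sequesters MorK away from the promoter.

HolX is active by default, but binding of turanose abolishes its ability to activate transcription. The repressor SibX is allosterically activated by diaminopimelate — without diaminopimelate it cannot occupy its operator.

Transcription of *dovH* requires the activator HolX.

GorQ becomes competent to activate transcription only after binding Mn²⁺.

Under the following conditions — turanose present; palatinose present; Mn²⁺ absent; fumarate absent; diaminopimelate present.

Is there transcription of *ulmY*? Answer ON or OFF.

Palatinose is present, so DovQ is inactive.
Mn²⁺ is absent, so GorQ is inactive.
Fumarate is absent, so MorK is active.
Diaminopimelate is present, so SibX is active.
With repressor SibX bound, *ulmY* is not transcribed.

OFF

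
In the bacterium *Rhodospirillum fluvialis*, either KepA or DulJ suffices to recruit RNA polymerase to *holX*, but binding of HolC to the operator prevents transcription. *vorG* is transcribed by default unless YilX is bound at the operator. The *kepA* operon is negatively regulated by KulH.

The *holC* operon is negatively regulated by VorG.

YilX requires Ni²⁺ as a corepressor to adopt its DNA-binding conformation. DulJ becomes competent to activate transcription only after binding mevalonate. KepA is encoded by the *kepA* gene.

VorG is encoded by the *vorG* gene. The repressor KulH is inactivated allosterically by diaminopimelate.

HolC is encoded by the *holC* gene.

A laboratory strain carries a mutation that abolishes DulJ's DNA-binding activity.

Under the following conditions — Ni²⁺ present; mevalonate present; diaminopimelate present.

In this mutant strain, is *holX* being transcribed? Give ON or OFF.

OFF

Diaminopimelate is present, so KulH is inactive.
With no repressor bound, *kepA* is transcribed.
So KepA is produced and active.
Ni²⁺ is present, so YilX is active.
With repressor YilX bound, *vorG* is not transcribed.
So VorG is not produced.
With no repressor bound, *holC* is transcribed.
So HolC is produced and active.
DulJ is non-functional in this strain, so it has no effect.
With repressor HolC bound, *holX* is not transcribed.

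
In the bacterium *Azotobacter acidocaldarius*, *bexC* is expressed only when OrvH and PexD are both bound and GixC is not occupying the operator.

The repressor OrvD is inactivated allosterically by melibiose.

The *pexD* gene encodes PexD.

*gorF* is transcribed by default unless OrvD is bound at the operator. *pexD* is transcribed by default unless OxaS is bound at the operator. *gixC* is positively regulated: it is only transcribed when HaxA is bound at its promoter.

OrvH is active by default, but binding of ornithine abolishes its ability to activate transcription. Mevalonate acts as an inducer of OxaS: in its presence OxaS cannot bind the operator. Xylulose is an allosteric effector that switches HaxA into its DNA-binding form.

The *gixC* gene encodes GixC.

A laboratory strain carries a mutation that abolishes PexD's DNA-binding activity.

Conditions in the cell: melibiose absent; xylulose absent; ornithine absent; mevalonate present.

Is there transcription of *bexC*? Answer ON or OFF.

Xylulose is absent, so HaxA is inactive.
Required activator HaxA is absent, so *gixC* is not transcribed.
So GixC is not produced.
Ornithine is absent, so OrvH is active.
PexD is non-functional in this strain, so it has no effect.
Required activator PexD is absent, so *bexC* is not transcribed.

OFF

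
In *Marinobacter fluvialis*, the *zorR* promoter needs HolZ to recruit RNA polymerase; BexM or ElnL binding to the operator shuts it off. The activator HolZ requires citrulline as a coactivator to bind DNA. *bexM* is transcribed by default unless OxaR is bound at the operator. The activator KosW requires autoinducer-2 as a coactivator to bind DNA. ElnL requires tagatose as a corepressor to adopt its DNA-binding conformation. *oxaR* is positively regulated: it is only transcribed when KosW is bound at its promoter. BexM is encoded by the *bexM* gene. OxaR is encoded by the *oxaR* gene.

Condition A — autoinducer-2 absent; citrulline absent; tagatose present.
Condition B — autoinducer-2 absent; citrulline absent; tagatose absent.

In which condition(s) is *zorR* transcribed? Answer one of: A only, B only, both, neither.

neither

Condition A:
Autoinducer-2 is absent, so KosW is inactive.
Required activator KosW is absent, so *oxaR* is not transcribed.
So OxaR is not produced.
With no repressor bound, *bexM* is transcribed.
So BexM is produced and active.
Citrulline is absent, so HolZ is inactive.
Tagatose is present, so ElnL is active.
With repressor BexM bound, *zorR* is not transcribed.
→ *zorR* is OFF in A.
Condition B:
Autoinducer-2 is absent, so KosW is inactive.
Required activator KosW is absent, so *oxaR* is not transcribed.
So OxaR is not produced.
With no repressor bound, *bexM* is transcribed.
So BexM is produced and active.
Citrulline is absent, so HolZ is inactive.
Tagatose is absent, so ElnL is inactive.
With repressor BexM bound, *zorR* is not transcribed.
→ *zorR* is OFF in B.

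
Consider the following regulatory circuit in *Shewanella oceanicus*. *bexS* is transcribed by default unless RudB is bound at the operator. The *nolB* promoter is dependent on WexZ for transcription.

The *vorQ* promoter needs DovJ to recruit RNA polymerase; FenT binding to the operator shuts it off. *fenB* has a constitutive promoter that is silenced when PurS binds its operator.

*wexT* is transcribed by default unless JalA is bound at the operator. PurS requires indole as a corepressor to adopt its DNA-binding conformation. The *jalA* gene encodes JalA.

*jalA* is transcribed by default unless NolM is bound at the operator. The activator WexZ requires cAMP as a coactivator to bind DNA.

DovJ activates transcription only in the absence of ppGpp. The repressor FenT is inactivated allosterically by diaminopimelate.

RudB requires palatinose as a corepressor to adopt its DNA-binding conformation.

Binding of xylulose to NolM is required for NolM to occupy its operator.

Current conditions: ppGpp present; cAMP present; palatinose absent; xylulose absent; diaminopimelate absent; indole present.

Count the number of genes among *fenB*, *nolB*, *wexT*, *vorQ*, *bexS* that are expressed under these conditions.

2

Indole is present, so PurS is active.
With repressor PurS bound, *fenB* is not transcribed.
→ *fenB* is OFF.
cAMP is present, so WexZ is active.
No repressor is bound and WexZ is active, so *nolB* is transcribed.
→ *nolB* is ON.
Xylulose is absent, so NolM is inactive.
With no repressor bound, *jalA* is transcribed.
So JalA is produced and active.
With repressor JalA bound, *wexT* is not transcribed.
→ *wexT* is OFF.
ppGpp is present, so DovJ is inactive.
Diaminopimelate is absent, so FenT is active.
With repressor FenT bound, *vorQ* is not transcribed.
→ *vorQ* is OFF.
Palatinose is absent, so RudB is inactive.
With no repressor bound, *bexS* is transcribed.
→ *bexS* is ON.
2 of the 5 genes are transcribed.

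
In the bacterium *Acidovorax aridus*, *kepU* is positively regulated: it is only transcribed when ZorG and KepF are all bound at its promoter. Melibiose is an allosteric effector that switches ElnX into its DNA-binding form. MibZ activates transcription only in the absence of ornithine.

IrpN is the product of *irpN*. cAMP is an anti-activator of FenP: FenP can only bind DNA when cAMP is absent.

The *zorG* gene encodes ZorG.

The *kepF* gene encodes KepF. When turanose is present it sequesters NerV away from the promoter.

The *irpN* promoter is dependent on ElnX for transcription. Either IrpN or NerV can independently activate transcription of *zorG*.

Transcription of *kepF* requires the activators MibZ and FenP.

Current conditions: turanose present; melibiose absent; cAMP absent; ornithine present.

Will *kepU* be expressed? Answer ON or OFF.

OFF

Melibiose is absent, so ElnX is inactive.
Required activator ElnX is absent, so *irpN* is not transcribed.
So IrpN is not produced.
Turanose is present, so NerV is inactive.
No activator is available at the *zorG* promoter, so *zorG* is not transcribed.
So ZorG is not produced.
Ornithine is present, so MibZ is inactive.
cAMP is absent, so FenP is active.
Required activator MibZ is absent, so *kepF* is not transcribed.
So KepF is not produced.
Required activator ZorG is absent, so *kepU* is not transcribed.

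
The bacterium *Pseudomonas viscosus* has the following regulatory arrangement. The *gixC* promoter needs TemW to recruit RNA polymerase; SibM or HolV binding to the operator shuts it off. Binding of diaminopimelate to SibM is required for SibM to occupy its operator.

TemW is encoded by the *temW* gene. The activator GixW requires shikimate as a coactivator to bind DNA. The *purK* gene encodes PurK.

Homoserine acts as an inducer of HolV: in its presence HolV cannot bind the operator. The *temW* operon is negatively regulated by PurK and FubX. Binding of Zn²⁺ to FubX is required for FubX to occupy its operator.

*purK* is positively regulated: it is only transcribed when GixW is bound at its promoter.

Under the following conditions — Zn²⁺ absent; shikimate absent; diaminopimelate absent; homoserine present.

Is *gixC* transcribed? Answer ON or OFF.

ON

Shikimate is absent, so GixW is inactive.
Required activator GixW is absent, so *purK* is not transcribed.
So PurK is not produced.
Zn²⁺ is absent, so FubX is inactive.
With no repressor bound, *temW* is transcribed.
So TemW is produced and active.
Diaminopimelate is absent, so SibM is inactive.
Homoserine is present, so HolV is inactive.
No repressor is bound and TemW is active, so *gixC* is transcribed.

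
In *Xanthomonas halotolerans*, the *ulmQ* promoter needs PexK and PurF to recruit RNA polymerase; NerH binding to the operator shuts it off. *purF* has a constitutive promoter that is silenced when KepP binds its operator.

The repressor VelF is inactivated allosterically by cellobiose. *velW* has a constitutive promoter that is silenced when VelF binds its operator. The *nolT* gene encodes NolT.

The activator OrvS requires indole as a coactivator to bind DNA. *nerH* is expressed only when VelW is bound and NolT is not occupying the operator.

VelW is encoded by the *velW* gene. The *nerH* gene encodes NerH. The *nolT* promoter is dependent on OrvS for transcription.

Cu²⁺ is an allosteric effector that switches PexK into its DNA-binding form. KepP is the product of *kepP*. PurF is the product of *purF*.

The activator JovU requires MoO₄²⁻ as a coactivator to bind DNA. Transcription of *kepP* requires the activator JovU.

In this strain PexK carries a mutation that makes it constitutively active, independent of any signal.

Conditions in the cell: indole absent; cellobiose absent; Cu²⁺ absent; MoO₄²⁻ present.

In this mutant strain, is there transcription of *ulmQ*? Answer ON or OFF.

PexK is constitutively active in this strain.
Indole is absent, so OrvS is inactive.
Required activator OrvS is absent, so *nolT* is not transcribed.
So NolT is not produced.
Cellobiose is absent, so VelF is active.
With repressor VelF bound, *velW* is not transcribed.
So VelW is not produced.
Required activator VelW is absent, so *nerH* is not transcribed.
So NerH is not produced.
MoO₄²⁻ is present, so JovU is active.
No repressor is bound and JovU is active, so *kepP* is transcribed.
So KepP is produced and active.
With repressor KepP bound, *purF* is not transcribed.
So PurF is not produced.
Required activator PurF is absent, so *ulmQ* is not transcribed.

OFF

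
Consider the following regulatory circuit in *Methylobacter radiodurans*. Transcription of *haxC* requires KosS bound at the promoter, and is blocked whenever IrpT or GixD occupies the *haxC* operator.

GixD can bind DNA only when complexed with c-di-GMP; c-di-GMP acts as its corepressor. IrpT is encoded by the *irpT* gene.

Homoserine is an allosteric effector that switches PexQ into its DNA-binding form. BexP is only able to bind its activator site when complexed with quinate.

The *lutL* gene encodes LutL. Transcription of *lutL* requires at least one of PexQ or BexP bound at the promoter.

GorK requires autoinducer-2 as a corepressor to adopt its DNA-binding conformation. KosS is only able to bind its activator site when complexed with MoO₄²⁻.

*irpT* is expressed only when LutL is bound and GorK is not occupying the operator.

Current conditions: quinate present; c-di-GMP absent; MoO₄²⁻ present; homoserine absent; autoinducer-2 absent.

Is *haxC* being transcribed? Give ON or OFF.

OFF

Autoinducer-2 is absent, so GorK is inactive.
Homoserine is absent, so PexQ is inactive.
Quinate is present, so BexP is active.
Activator BexP is present, so *lutL* is transcribed.
So LutL is produced and active.
No repressor is bound and LutL is active, so *irpT* is transcribed.
So IrpT is produced and active.
c-di-GMP is absent, so GixD is inactive.
MoO₄²⁻ is present, so KosS is active.
With repressor IrpT bound, *haxC* is not transcribed.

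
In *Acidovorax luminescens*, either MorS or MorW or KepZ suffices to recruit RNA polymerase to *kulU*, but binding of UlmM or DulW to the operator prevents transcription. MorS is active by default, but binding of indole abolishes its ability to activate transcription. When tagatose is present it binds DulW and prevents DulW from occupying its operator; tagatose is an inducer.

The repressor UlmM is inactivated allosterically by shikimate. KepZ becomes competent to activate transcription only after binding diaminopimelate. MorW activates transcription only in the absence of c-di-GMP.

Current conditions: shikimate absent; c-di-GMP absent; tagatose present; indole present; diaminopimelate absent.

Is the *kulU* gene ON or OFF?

Indole is present, so MorS is inactive.
Shikimate is absent, so UlmM is active.
c-di-GMP is absent, so MorW is active.
Diaminopimelate is absent, so KepZ is inactive.
Tagatose is present, so DulW is inactive.
With repressor UlmM bound, *kulU* is not transcribed.

OFF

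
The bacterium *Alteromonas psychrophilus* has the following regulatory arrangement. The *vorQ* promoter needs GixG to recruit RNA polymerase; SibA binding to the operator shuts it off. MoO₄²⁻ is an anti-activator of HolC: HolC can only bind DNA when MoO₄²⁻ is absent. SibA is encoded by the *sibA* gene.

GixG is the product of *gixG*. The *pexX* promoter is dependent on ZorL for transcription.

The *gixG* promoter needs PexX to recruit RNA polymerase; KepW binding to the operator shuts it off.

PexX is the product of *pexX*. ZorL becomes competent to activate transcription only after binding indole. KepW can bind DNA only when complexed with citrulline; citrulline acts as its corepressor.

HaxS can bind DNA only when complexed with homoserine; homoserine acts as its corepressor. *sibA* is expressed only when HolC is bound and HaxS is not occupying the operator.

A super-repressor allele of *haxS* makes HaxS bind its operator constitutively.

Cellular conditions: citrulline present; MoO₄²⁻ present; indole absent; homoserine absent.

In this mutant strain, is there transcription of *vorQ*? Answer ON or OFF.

Citrulline is present, so KepW is active.
Indole is absent, so ZorL is inactive.
Required activator ZorL is absent, so *pexX* is not transcribed.
So PexX is not produced.
With repressor KepW bound, *gixG* is not transcribed.
So GixG is not produced.
HaxS is constitutively active in this strain.
MoO₄²⁻ is present, so HolC is inactive.
With repressor HaxS bound, *sibA* is not transcribed.
So SibA is not produced.
Required activator GixG is absent, so *vorQ* is not transcribed.

OFF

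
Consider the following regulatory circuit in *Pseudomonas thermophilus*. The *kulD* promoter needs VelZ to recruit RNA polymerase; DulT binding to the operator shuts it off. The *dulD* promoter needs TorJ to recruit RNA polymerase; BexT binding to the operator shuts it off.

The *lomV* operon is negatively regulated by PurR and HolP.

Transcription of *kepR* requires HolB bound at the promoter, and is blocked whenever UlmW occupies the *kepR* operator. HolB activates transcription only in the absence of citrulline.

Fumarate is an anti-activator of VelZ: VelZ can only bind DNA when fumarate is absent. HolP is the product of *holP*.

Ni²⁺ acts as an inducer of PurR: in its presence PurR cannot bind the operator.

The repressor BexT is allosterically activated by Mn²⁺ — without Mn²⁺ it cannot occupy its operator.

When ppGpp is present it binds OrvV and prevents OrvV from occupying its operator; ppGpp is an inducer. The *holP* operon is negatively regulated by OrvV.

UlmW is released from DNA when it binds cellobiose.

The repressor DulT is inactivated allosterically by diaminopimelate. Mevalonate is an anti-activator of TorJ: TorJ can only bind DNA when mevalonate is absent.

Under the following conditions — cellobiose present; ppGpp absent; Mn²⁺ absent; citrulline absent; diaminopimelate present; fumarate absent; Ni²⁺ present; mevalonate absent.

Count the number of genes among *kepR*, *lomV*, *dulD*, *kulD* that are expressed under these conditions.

Citrulline is absent, so HolB is active.
Cellobiose is present, so UlmW is inactive.
No repressor is bound and HolB is active, so *kepR* is transcribed.
→ *kepR* is ON.
Ni²⁺ is present, so PurR is inactive.
ppGpp is absent, so OrvV is active.
With repressor OrvV bound, *holP* is not transcribed.
So HolP is not produced.
With no repressor bound, *lomV* is transcribed.
→ *lomV* is ON.
Mn²⁺ is absent, so BexT is inactive.
Mevalonate is absent, so TorJ is active.
No repressor is bound and TorJ is active, so *dulD* is transcribed.
→ *dulD* is ON.
Diaminopimelate is present, so DulT is inactive.
Fumarate is absent, so VelZ is active.
No repressor is bound and VelZ is active, so *kulD* is transcribed.
→ *kulD* is ON.
4 of the 4 genes are transcribed.

4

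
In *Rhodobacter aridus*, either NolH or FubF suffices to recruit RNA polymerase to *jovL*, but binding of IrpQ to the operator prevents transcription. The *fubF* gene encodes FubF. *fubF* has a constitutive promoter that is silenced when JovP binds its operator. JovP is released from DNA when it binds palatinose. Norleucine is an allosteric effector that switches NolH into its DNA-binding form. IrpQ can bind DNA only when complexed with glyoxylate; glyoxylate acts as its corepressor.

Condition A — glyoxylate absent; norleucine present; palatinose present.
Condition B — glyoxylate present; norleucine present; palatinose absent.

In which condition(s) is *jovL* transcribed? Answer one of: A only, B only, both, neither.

Condition A:
Glyoxylate is absent, so IrpQ is inactive.
Norleucine is present, so NolH is active.
Palatinose is present, so JovP is inactive.
With no repressor bound, *fubF* is transcribed.
So FubF is produced and active.
Activator NolH is present, so *jovL* is transcribed.
→ *jovL* is ON in A.
Condition B:
Glyoxylate is present, so IrpQ is active.
Norleucine is present, so NolH is active.
Palatinose is absent, so JovP is active.
With repressor JovP bound, *fubF* is not transcribed.
So FubF is not produced.
With repressor IrpQ bound, *jovL* is not transcribed.
→ *jovL* is OFF in B.

A only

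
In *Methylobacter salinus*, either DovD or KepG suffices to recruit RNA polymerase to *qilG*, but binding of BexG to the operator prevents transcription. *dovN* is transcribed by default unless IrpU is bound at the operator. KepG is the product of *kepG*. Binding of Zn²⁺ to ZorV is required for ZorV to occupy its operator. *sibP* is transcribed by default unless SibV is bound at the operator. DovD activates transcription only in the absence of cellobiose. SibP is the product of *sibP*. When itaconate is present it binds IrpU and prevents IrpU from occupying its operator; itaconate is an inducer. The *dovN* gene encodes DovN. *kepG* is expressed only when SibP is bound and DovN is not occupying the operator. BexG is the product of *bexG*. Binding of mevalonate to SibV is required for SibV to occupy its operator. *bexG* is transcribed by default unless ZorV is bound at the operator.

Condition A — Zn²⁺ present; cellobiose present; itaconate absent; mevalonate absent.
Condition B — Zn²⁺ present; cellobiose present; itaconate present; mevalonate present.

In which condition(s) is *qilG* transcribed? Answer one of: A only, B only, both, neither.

A only

Condition A:
Zn²⁺ is present, so ZorV is active.
With repressor ZorV bound, *bexG* is not transcribed.
So BexG is not produced.
Cellobiose is present, so DovD is inactive.
Itaconate is absent, so IrpU is active.
With repressor IrpU bound, *dovN* is not transcribed.
So DovN is not produced.
Mevalonate is absent, so SibV is inactive.
With no repressor bound, *sibP* is transcribed.
So SibP is produced and active.
No repressor is bound and SibP is active, so *kepG* is transcribed.
So KepG is produced and active.
Activator KepG is present, so *qilG* is transcribed.
→ *qilG* is ON in A.
Condition B:
Zn²⁺ is present, so ZorV is active.
With repressor ZorV bound, *bexG* is not transcribed.
So BexG is not produced.
Cellobiose is present, so DovD is inactive.
Itaconate is present, so IrpU is inactive.
With no repressor bound, *dovN* is transcribed.
So DovN is produced and active.
Mevalonate is present, so SibV is active.
With repressor SibV bound, *sibP* is not transcribed.
So SibP is not produced.
With repressor DovN bound, *kepG* is not transcribed.
So KepG is not produced.
No activator is available at the *qilG* promoter, so *qilG* is not transcribed.
→ *qilG* is OFF in B.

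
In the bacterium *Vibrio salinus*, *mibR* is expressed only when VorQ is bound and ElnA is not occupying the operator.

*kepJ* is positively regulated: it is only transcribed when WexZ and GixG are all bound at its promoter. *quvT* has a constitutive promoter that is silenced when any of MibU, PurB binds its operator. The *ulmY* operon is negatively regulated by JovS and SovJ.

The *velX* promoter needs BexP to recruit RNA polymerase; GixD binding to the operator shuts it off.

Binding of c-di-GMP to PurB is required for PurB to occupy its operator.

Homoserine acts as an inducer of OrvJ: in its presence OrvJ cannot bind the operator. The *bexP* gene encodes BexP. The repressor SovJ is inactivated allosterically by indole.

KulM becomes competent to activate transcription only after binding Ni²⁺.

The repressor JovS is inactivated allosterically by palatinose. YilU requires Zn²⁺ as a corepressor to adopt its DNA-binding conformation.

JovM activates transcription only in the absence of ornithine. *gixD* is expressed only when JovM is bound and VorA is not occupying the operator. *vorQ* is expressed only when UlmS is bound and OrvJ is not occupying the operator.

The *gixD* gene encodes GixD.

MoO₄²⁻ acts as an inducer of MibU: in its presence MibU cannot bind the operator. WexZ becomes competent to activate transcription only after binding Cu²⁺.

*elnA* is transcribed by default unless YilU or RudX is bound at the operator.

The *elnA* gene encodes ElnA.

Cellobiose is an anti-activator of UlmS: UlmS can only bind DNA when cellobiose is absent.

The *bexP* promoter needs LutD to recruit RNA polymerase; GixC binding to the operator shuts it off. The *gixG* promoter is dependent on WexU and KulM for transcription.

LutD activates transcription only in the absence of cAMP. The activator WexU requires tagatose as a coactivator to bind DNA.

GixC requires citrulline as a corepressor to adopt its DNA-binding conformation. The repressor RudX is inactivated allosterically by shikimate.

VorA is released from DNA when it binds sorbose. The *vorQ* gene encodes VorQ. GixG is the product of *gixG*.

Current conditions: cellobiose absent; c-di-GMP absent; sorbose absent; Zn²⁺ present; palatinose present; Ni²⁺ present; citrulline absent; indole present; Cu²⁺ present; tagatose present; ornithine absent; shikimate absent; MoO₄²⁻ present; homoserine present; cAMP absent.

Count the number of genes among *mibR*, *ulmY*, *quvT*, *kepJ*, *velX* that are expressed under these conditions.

Zn²⁺ is present, so YilU is active.
Shikimate is absent, so RudX is active.
With repressor YilU bound, *elnA* is not transcribed.
So ElnA is not produced.
Homoserine is present, so OrvJ is inactive.
Cellobiose is absent, so UlmS is active.
No repressor is bound and UlmS is active, so *vorQ* is transcribed.
So VorQ is produced and active.
No repressor is bound and VorQ is active, so *mibR* is transcribed.
→ *mibR* is ON.
Palatinose is present, so JovS is inactive.
Indole is present, so SovJ is inactive.
With no repressor bound, *ulmY* is transcribed.
→ *ulmY* is ON.
MoO₄²⁻ is present, so MibU is inactive.
c-di-GMP is absent, so PurB is inactive.
With no repressor bound, *quvT* is transcribed.
→ *quvT* is ON.
Cu²⁺ is present, so WexZ is active.
Tagatose is present, so WexU is active.
Ni²⁺ is present, so KulM is active.
No repressor is bound and WexU and KulM are active, so *gixG* is transcribed.
So GixG is produced and active.
No repressor is bound and WexZ and GixG are active, so *kepJ* is transcribed.
→ *kepJ* is ON.
Citrulline is absent, so GixC is inactive.
cAMP is absent, so LutD is active.
No repressor is bound and LutD is active, so *bexP* is transcribed.
So BexP is produced and active.
Ornithine is absent, so JovM is active.
Sorbose is absent, so VorA is active.
With repressor VorA bound, *gixD* is not transcribed.
So GixD is not produced.
No repressor is bound and BexP is active, so *velX* is transcribed.
→ *velX* is ON.
5 of the 5 genes are transcribed.

5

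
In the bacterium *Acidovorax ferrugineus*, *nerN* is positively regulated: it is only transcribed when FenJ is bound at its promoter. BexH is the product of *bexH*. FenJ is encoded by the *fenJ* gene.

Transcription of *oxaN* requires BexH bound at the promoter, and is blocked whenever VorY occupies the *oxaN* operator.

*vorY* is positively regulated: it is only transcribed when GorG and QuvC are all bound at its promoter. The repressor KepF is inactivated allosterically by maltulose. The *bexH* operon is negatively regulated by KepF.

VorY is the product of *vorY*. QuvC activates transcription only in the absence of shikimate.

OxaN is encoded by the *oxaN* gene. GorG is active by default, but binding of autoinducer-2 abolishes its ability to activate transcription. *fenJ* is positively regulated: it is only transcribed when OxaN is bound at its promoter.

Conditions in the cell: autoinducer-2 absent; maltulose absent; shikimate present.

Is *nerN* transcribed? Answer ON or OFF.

OFF

Maltulose is absent, so KepF is active.
With repressor KepF bound, *bexH* is not transcribed.
So BexH is not produced.
Autoinducer-2 is absent, so GorG is active.
Shikimate is present, so QuvC is inactive.
Required activator QuvC is absent, so *vorY* is not transcribed.
So VorY is not produced.
Required activator BexH is absent, so *oxaN* is not transcribed.
So OxaN is not produced.
Required activator OxaN is absent, so *fenJ* is not transcribed.
So FenJ is not produced.
Required activator FenJ is absent, so *nerN* is not transcribed.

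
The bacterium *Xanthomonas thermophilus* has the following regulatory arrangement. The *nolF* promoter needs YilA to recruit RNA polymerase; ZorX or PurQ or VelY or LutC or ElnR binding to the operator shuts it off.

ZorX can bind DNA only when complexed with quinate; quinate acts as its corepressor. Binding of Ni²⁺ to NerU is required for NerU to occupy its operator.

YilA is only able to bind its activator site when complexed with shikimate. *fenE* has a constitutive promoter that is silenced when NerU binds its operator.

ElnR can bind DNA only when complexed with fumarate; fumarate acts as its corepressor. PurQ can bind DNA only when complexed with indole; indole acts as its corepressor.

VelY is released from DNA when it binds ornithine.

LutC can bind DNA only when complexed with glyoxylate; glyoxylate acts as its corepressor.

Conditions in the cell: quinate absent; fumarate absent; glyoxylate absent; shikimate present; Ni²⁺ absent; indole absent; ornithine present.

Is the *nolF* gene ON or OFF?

ON

Shikimate is present, so YilA is active.
Quinate is absent, so ZorX is inactive.
Indole is absent, so PurQ is inactive.
Ornithine is present, so VelY is inactive.
Glyoxylate is absent, so LutC is inactive.
Fumarate is absent, so ElnR is inactive.
No repressor is bound and YilA is active, so *nolF* is transcribed.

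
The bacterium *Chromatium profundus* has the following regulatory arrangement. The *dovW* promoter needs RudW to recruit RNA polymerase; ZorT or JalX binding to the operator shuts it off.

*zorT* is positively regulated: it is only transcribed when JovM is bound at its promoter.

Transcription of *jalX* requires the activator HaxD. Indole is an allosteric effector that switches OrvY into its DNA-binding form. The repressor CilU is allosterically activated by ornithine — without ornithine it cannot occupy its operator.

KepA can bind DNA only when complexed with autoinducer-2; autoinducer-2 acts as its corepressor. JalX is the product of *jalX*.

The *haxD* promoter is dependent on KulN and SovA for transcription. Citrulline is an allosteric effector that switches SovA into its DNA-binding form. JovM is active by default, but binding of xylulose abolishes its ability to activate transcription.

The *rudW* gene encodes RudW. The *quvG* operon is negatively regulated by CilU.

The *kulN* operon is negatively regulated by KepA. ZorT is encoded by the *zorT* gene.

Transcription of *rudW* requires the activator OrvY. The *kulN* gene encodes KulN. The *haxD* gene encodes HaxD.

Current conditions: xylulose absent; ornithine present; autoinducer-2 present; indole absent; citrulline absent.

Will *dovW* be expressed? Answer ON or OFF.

Xylulose is absent, so JovM is active.
No repressor is bound and JovM is active, so *zorT* is transcribed.
So ZorT is produced and active.
Indole is absent, so OrvY is inactive.
Required activator OrvY is absent, so *rudW* is not transcribed.
So RudW is not produced.
Autoinducer-2 is present, so KepA is active.
With repressor KepA bound, *kulN* is not transcribed.
So KulN is not produced.
Citrulline is absent, so SovA is inactive.
Required activator KulN is absent, so *haxD* is not transcribed.
So HaxD is not produced.
Required activator HaxD is absent, so *jalX* is not transcribed.
So JalX is not produced.
With repressor ZorT bound, *dovW* is not transcribed.

OFF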